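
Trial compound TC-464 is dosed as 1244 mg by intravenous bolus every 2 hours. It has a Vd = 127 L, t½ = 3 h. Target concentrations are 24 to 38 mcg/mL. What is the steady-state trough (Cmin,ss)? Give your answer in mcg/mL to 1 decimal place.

k = ln2/t½ = ln2/3 ≈ 0.231049 h⁻¹; fraction remaining f = e^(−kτ) = e^(−0.231049×2) ≈ 0.6300.
Single-dose peak C₀ = D/Vd = 1244/127 ≈ 9.795 mcg/mL.
Steady-state trough Cmin,ss = C₀·f/(1−f) ≈ 9.795 × 0.6300/0.3700 ≈ 16.678 mcg/mL.
Trough 16.7 mcg/mL vs MEC 24 mcg/mL: subtherapeutic.

16.7 mcg/mL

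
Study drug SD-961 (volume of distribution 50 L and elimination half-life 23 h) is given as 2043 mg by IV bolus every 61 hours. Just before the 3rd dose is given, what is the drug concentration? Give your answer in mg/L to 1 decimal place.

f = (1/2)^(τ/t½) = (1/2)^(61/23) ≈ 0.1591.
C₀ = D/Vd = 2043/50 ≈ 40.860 mg/L.
Before the 3rd dose, 2 doses have been given. Superposition: Cmin = C₀·(f + f²).
≈ 40.860 × (0.1591 + 0.0253) ≈ 40.860 × 0.1844 ≈ 7.535 mg/L.

7.5 mg/L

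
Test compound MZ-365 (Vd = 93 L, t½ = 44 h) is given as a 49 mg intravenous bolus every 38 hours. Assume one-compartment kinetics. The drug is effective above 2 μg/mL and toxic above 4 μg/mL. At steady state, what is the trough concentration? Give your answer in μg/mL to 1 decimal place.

k = ln2/t½ = ln2/44 ≈ 0.015753 h⁻¹; fraction remaining f = e^(−kτ) = e^(−0.015753×38) ≈ 0.5496.
Accumulation ratio R = 1/(1 − f) ≈ 1/0.4504 ≈ 2.2202.
Each bolus raises the concentration by D/Vd = 49/93 ≈ 0.527 μg/mL.
Cmax,ss = C₀/(1 − f) ≈ 0.527/0.4504 ≈ 1.170 μg/mL.
One interval later, Cmin,ss = Cmax,ss·e^(−kτ) ≈ 1.170 × 0.5496 ≈ 0.643 μg/mL.
Trough 0.6 μg/mL vs MEC 2 μg/mL: subtherapeutic.

0.6 μg/mL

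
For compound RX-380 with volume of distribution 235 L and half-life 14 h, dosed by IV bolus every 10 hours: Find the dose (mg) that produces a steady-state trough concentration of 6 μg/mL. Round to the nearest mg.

903 mg

τ/t½ = 10/14 ≈ 0.71429, so f = (1/2)^(10/14) ≈ 0.609507.
Cmin,ss = (D/Vd)·f/(1−f), so D = Cmin,ss·Vd·(1−f)/f.
D = 6 × 235 × (1−f)/f ≈ 6 × 235 × 0.64067 ≈ 903.34 mg.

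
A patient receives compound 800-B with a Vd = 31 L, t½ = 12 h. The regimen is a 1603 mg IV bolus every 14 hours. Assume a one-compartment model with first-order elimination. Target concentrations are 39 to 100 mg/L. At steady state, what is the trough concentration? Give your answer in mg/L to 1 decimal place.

τ/t½ = 14/12 ≈ 1.1667, so fraction remaining f = (1/2)^(14/12) ≈ 0.4454.
Each bolus raises the concentration by D/Vd = 1603/31 ≈ 51.710 mg/L.
Steady-state trough Cmin,ss = C₀·f/(1−f) ≈ 51.710 × 0.4454/0.5546 ≈ 41.528 mg/L.
Trough 41.5 mg/L vs MEC 39 mg/L: adequate.

41.5 mg/L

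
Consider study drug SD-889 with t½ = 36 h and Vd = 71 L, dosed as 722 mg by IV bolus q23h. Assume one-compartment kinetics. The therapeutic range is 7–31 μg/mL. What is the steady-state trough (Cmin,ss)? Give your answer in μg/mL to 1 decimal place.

18.3 μg/mL

Over one 23-h interval, 23/36 ≈ 0.63889 half-lives elapse, leaving f ≈ 0.6422 of each dose.
Accumulation ratio R = 1/(1 − f) ≈ 1/0.3578 ≈ 2.7949.
Single-dose peak C₀ = D/Vd = 722/71 ≈ 10.169 μg/mL.
Steady-state peak Cmax,ss = C₀·R ≈ 10.169 × 2.7949 ≈ 28.421 μg/mL.
Steady-state trough Cmin,ss = Cmax,ss·f ≈ 28.421 × 0.6422 ≈ 18.252 μg/mL.
Trough 18.3 μg/mL vs MEC 7 μg/mL: adequate.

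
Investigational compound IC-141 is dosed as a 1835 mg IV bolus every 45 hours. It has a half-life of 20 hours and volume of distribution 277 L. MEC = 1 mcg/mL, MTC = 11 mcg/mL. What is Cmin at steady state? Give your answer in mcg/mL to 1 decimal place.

1.8 mcg/mL

Over one 45-h interval, 45/20 ≈ 2.25 half-lives elapse, leaving f ≈ 0.2102 of each dose.
At steady state, accumulation factor R = 1/(1 − e^(−kτ)) ≈ 1.2661.
Each bolus raises the concentration by D/Vd = 1835/277 ≈ 6.625 mcg/mL.
Cmax,ss = C₀/(1 − f) ≈ 6.625/0.7898 ≈ 8.388 mcg/mL.
Steady-state trough Cmin,ss = Cmax,ss·f ≈ 8.388 × 0.2102 ≈ 1.763 mcg/mL.
Trough 1.8 mcg/mL vs MEC 1 mcg/mL: adequate.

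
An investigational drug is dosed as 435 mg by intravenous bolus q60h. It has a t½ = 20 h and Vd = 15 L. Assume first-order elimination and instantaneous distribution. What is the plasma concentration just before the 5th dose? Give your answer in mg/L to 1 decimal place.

f = (1/2)^(τ/t½) = (1/2)^(60/20) ≈ 0.1250.
C₀ = D/Vd = 435/15 ≈ 29.000 mg/L.
Before the 5th dose, 4 doses have been given. Superposition: Cmin = C₀·(f + f² + … + f^4).
≈ 29.000 × (0.1250 + 0.0156 + 0.0020 + 0.0002) ≈ 29.000 × 0.1428 ≈ 4.141 mg/L.

4.1 mg/L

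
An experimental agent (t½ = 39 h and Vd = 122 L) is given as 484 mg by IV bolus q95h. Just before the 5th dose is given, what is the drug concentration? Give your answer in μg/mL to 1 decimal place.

f = (1/2)^(τ/t½) = (1/2)^(95/39) ≈ 0.1848.
C₀ = D/Vd = 484/122 ≈ 3.967 μg/mL.
Before the 5th dose, 4 doses have been given. Superposition: Cmin = C₀·(f + f² + … + f^4).
≈ 3.967 × (0.1848 + 0.0342 + 0.0063 + 0.0012) ≈ 3.967 × 0.2265 ≈ 0.899 μg/mL.

0.9 μg/mL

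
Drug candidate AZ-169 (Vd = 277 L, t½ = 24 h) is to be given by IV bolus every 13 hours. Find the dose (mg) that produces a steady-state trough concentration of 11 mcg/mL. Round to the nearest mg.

τ/t½ = 13/24 ≈ 0.54167, so f = (1/2)^(13/24) ≈ 0.686977.
Cmin,ss = (D/Vd)·f/(1−f), so D = Cmin,ss·Vd·(1−f)/f.
D = 11 × 277 × (1−f)/f ≈ 11 × 277 × 0.45565 ≈ 1388.37 mg.

1388 mg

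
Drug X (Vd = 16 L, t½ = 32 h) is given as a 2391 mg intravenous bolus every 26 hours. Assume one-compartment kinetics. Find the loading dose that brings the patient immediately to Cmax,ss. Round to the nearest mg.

f = (1/2)^(26/32) ≈ 0.569394; accumulation ratio R = 1/(1−f) ≈ 2.32231.
Loading dose to hit Cmax,ss on first dose: D_load = D_maint·R ≈ 2391 × 2.32231 ≈ 5552.64 mg.

5553 mg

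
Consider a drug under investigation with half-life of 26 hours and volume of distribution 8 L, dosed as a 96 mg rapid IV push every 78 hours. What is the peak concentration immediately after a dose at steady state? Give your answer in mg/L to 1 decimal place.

τ = 78 h = 3 half-lives, so f = (1/2)^3 = 0.125.
Accumulation ratio R = 1/(1 − f) = 1/0.875 = 8/7.
Single-dose peak C₀ = D/Vd = 96/8 = 12 mg/L.
Steady-state peak Cmax,ss = C₀·R = 12 × 8/7 ≈ 13.714 mg/L.

13.7 mg/L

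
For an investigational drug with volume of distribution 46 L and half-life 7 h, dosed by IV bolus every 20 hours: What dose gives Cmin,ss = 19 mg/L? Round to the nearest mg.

5459 mg

τ/t½ = 20/7 ≈ 2.8571, so f = (1/2)^(20/7) ≈ 0.138011.
Cmin,ss = (D/Vd)·f/(1−f), so D = Cmin,ss·Vd·(1−f)/f.
D = 19 × 46 × (1−f)/f ≈ 19 × 46 × 6.24580 ≈ 5458.83 mg.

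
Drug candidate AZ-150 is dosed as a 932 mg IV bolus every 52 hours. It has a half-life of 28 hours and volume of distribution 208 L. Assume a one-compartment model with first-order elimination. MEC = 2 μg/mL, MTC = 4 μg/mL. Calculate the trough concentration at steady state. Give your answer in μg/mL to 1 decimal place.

1.7 μg/mL

τ/t½ = 52/28 ≈ 1.8571, so fraction remaining f = (1/2)^(52/28) ≈ 0.2760.
Single-dose peak C₀ = D/Vd = 932/208 ≈ 4.481 μg/mL.
Steady-state trough Cmin,ss = C₀·f/(1−f) ≈ 4.481 × 0.2760/0.7240 ≈ 1.708 μg/mL.
Trough 1.7 μg/mL vs MEC 2 μg/mL: subtherapeutic.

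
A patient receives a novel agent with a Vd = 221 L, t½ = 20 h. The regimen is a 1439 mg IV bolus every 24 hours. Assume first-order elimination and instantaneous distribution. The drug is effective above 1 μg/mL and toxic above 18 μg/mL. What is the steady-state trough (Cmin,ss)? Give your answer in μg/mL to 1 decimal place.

5.0 μg/mL

Over one 24-h interval, 24/20 ≈ 1.2 half-lives elapse, leaving f ≈ 0.4353 of each dose.
Accumulation ratio R = 1/(1 − f) ≈ 1/0.5647 ≈ 1.7709.
Single-dose peak C₀ = D/Vd = 1439/221 ≈ 6.511 μg/mL.
Steady-state peak Cmax,ss = C₀·R ≈ 6.511 × 1.7709 ≈ 11.530 μg/mL.
Steady-state trough Cmin,ss = Cmax,ss·f ≈ 11.530 × 0.4353 ≈ 5.019 μg/mL.
Trough 5.0 μg/mL vs MEC 1 μg/mL: adequate.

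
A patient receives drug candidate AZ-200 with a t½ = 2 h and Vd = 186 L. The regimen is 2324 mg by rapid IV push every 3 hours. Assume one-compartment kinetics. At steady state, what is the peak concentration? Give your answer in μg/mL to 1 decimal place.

Over one 3-h interval, 3/2 ≈ 1.5 half-lives elapse, leaving f ≈ 0.3536 of each dose.
Accumulation ratio R = 1/(1 − f) ≈ 1/0.6464 ≈ 1.5470.
Single-dose peak C₀ = D/Vd = 2324/186 ≈ 12.495 μg/mL.
Steady-state peak Cmax,ss = C₀·R ≈ 12.495 × 1.5470 ≈ 19.330 μg/mL.

19.3 μg/mL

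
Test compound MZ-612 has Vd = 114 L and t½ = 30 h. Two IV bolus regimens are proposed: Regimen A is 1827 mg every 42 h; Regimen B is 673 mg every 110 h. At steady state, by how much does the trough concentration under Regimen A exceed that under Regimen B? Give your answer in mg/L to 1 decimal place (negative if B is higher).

9.3 mg/L

Regimen A: f = (1/2)^(42/30) ≈ 0.3789; Cmin,ss = (1827/114)·f/(1−f) ≈ 9.777 mg/L.
Regimen B: f = (1/2)^(110/30) ≈ 0.0787; Cmin,ss = (673/114)·f/(1−f) ≈ 0.504 mg/L.
Difference ≈ 9.777 − 0.504 ≈ 9.273 mg/L.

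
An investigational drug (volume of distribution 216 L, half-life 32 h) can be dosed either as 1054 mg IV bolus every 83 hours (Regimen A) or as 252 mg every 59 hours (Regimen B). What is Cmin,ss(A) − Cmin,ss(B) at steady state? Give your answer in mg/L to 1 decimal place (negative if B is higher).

Regimen A: f = (1/2)^(83/32) ≈ 0.1657; Cmin,ss = (1054/216)·f/(1−f) ≈ 0.969 mg/L.
Regimen B: f = (1/2)^(59/32) ≈ 0.2786; Cmin,ss = (252/216)·f/(1−f) ≈ 0.451 mg/L.
Difference ≈ 0.969 − 0.451 ≈ 0.518 mg/L.

0.5 mg/L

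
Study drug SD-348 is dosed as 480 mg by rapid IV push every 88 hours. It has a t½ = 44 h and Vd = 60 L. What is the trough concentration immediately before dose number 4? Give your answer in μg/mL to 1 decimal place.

f = (1/2)^(τ/t½) = (1/2)^(88/44) ≈ 0.2500.
C₀ = D/Vd = 480/60 ≈ 8.000 μg/mL.
Before the 4th dose, 3 doses have been given. Superposition: Cmin = C₀·(f + f² + … + f^3).
≈ 8.000 × (0.2500 + 0.0625 + 0.0156) ≈ 8.000 × 0.3281 ≈ 2.625 μg/mL.

2.6 μg/mL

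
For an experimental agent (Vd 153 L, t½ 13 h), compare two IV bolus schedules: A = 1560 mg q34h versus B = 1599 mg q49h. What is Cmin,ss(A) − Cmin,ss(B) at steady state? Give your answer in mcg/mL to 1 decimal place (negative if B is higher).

Regimen A: f = (1/2)^(34/13) ≈ 0.1632; Cmin,ss = (1560/153)·f/(1−f) ≈ 1.989 mcg/mL.
Regimen B: f = (1/2)^(49/13) ≈ 0.0733; Cmin,ss = (1599/153)·f/(1−f) ≈ 0.827 mcg/mL.
Difference ≈ 1.989 − 0.827 ≈ 1.162 mcg/mL.

1.2 mcg/mL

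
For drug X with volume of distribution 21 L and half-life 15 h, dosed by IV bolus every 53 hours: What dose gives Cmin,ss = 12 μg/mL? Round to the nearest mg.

τ/t½ = 53/15 ≈ 3.5333, so f = (1/2)^(53/15) ≈ 0.086370.
Cmin,ss = (D/Vd)·f/(1−f), so D = Cmin,ss·Vd·(1−f)/f.
D = 12 × 21 × (1−f)/f ≈ 12 × 21 × 10.57809 ≈ 2665.68 mg.

2666 mg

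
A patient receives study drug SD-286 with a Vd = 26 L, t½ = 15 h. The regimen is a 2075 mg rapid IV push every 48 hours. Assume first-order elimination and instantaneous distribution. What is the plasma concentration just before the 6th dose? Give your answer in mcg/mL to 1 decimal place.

9.7 mcg/mL

f = (1/2)^(τ/t½) = (1/2)^(48/15) ≈ 0.1088.
C₀ = D/Vd = 2075/26 ≈ 79.808 mcg/mL.
Before the 6th dose, 5 doses have been given. Superposition: Cmin = C₀·(f + f² + … + f^5).
≈ 79.808 × (0.1088 + 0.0118 + 0.0013 + 0.0001 + 0.0000) ≈ 79.808 × 0.1220 ≈ 9.737 mcg/mL.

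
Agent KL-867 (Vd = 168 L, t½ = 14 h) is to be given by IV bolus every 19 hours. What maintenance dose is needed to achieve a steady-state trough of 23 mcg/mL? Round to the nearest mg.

6035 mg

τ/t½ = 19/14 ≈ 1.3571, so f = (1/2)^(19/14) ≈ 0.390355.
Cmin,ss = (D/Vd)·f/(1−f), so D = Cmin,ss·Vd·(1−f)/f.
D = 23 × 168 × (1−f)/f ≈ 23 × 168 × 1.56177 ≈ 6034.68 mg.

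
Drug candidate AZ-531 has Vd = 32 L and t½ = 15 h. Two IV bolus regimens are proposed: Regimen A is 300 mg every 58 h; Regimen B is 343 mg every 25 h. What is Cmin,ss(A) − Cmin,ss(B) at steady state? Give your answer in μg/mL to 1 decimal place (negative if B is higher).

Regimen A: f = (1/2)^(58/15) ≈ 0.0686; Cmin,ss = (300/32)·f/(1−f) ≈ 0.690 μg/mL.
Regimen B: f = (1/2)^(25/15) ≈ 0.3150; Cmin,ss = (343/32)·f/(1−f) ≈ 4.929 μg/mL.
Difference ≈ 0.690 − 4.929 ≈ -4.239 μg/mL.

-4.2 μg/mL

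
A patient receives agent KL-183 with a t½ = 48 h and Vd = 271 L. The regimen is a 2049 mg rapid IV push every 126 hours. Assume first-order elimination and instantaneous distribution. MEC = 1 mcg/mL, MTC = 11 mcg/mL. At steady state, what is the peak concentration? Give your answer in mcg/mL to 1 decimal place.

τ/t½ = 126/48 ≈ 2.625, so fraction remaining f = (1/2)^(126/48) ≈ 0.1621.
Accumulation ratio R = 1/(1 − f) ≈ 1/0.8379 ≈ 1.1935.
Single-dose peak C₀ = D/Vd = 2049/271 ≈ 7.561 mcg/mL.
Cmax,ss = C₀/(1 − f) ≈ 7.561/0.8379 ≈ 9.024 mcg/mL.
Peak 9.0 mcg/mL vs MTC 11 mcg/mL: below toxic threshold.

9.0 mcg/mL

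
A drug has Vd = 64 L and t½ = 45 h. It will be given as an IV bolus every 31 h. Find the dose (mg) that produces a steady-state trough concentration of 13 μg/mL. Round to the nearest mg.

509 mg

τ/t½ = 31/45 ≈ 0.68889, so f = (1/2)^(31/45) ≈ 0.620331.
Cmin,ss = (D/Vd)·f/(1−f), so D = Cmin,ss·Vd·(1−f)/f.
D = 13 × 64 × (1−f)/f ≈ 13 × 64 × 0.61204 ≈ 509.22 mg.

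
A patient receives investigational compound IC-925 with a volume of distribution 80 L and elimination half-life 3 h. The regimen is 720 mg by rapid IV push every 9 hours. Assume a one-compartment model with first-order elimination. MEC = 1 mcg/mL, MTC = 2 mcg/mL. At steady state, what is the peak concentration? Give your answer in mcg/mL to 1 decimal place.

10.3 mcg/mL

The dosing interval is 3 half-lives, so f = 2^(−3) = 0.125.
Accumulation ratio R = 1/(1 − f) = 1/0.875 = 8/7.
Single-dose peak C₀ = D/Vd = 720/80 = 9 mcg/mL.
Steady-state peak Cmax,ss = C₀·R = 9 × 8/7 ≈ 10.286 mcg/mL.
Peak 10.3 mcg/mL vs MTC 2 mcg/mL: exceeds toxic threshold.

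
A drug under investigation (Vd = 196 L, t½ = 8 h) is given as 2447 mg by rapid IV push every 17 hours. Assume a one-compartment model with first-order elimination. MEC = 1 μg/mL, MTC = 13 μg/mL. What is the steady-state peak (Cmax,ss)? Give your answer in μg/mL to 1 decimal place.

16.2 μg/mL

k = ln2/t½ = ln2/8 ≈ 0.086643 h⁻¹; fraction remaining f = e^(−kτ) = e^(−0.086643×17) ≈ 0.2293.
At steady state, accumulation factor R = 1/(1 − e^(−kτ)) ≈ 1.2975.
Each bolus raises the concentration by D/Vd = 2447/196 ≈ 12.485 μg/mL.
Steady-state peak Cmax,ss = C₀·R ≈ 12.485 × 1.2975 ≈ 16.199 μg/mL.
Peak 16.2 μg/mL vs MTC 13 μg/mL: exceeds toxic threshold.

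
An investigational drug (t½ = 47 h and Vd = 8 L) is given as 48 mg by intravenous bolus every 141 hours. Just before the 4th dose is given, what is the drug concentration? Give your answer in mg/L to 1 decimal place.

f = (1/2)^(τ/t½) = (1/2)^(141/47) ≈ 0.1250.
C₀ = D/Vd = 48/8 ≈ 6.000 mg/L.
Before the 4th dose, 3 doses have been given. Superposition: Cmin = C₀·(f + f² + … + f^3).
≈ 6.000 × (0.1250 + 0.0156 + 0.0020) ≈ 6.000 × 0.1426 ≈ 0.856 mg/L.

0.9 mg/L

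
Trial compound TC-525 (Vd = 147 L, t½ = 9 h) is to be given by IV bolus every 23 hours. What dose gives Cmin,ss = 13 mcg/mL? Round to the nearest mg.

9324 mg

τ/t½ = 23/9 ≈ 2.5556, so f = (1/2)^(23/9) ≈ 0.170099.
Cmin,ss = (D/Vd)·f/(1−f), so D = Cmin,ss·Vd·(1−f)/f.
D = 13 × 147 × (1−f)/f ≈ 13 × 147 × 4.87893 ≈ 9323.64 mg.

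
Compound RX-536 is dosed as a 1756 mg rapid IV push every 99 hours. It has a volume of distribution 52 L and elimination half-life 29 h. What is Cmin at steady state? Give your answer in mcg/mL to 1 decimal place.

3.5 mcg/mL

Over one 99-h interval, 99/29 ≈ 3.4138 half-lives elapse, leaving f ≈ 0.0938 of each dose.
Single-dose peak C₀ = D/Vd = 1756/52 ≈ 33.769 mcg/mL.
Steady-state trough Cmin,ss = C₀·f/(1−f) ≈ 33.769 × 0.0938/0.9062 ≈ 3.495 mcg/mL.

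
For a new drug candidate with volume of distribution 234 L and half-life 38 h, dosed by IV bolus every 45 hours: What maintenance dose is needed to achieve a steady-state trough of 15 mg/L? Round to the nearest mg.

τ/t½ = 45/38 ≈ 1.1842, so f = (1/2)^(45/38) ≈ 0.440065.
Cmin,ss = (D/Vd)·f/(1−f), so D = Cmin,ss·Vd·(1−f)/f.
D = 15 × 234 × (1−f)/f ≈ 15 × 234 × 1.27239 ≈ 4466.09 mg.

4466 mg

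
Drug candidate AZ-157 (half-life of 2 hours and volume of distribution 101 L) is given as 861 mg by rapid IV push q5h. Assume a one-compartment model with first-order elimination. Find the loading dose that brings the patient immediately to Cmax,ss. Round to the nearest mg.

f = (1/2)^(5/2) ≈ 0.176777; accumulation ratio R = 1/(1−f) ≈ 1.21474.
Loading dose to hit Cmax,ss on first dose: D_load = D_maint·R ≈ 861 × 1.21474 ≈ 1045.89 mg.

1046 mg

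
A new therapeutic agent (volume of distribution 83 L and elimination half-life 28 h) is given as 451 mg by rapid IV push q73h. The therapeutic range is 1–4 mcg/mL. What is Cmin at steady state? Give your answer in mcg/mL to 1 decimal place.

1.1 mcg/mL

Over one 73-h interval, 73/28 ≈ 2.6071 half-lives elapse, leaving f ≈ 0.1641 of each dose.
Accumulation ratio R = 1/(1 − f) ≈ 1/0.8359 ≈ 1.1963.
Each bolus raises the concentration by D/Vd = 451/83 ≈ 5.434 mcg/mL.
Steady-state peak Cmax,ss = C₀·R ≈ 5.434 × 1.1963 ≈ 6.501 mcg/mL.
One interval later, Cmin,ss = Cmax,ss·e^(−kτ) ≈ 6.501 × 0.1641 ≈ 1.067 mcg/mL.
Trough 1.1 mcg/mL vs MEC 1 mcg/mL: adequate.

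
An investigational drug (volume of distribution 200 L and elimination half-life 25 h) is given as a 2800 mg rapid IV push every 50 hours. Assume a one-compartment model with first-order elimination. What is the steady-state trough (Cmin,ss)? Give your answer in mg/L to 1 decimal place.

The dosing interval is 2 half-lives, so f = 2^(−2) = 0.25.
Accumulation ratio R = 1/(1 − f) = 1/0.75 = 4/3.
Single-dose peak C₀ = D/Vd = 2800/200 = 14 mg/L.
Steady-state peak Cmax,ss = C₀·R = 14 × 4/3 ≈ 18.667 mg/L.
Steady-state trough Cmin,ss = Cmax,ss·f ≈ 18.667 × 0.25 ≈ 4.667 mg/L.

4.7 mg/L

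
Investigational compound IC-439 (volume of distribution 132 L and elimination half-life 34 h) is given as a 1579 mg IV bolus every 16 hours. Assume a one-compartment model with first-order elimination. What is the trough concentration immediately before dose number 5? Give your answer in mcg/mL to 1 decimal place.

f = (1/2)^(τ/t½) = (1/2)^(16/34) ≈ 0.7217.
C₀ = D/Vd = 1579/132 ≈ 11.962 mcg/mL.
Before the 5th dose, 4 doses have been given. Superposition: Cmin = C₀·(f + f² + … + f^4).
≈ 11.962 × (0.7217 + 0.5209 + 0.3759 + 0.2713) ≈ 11.962 × 1.8898 ≈ 22.606 mcg/mL.

22.6 mcg/mL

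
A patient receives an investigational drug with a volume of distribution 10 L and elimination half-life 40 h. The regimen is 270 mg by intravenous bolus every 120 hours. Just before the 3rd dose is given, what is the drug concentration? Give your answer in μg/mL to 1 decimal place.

f = (1/2)^(τ/t½) = (1/2)^(120/40) ≈ 0.1250.
C₀ = D/Vd = 270/10 ≈ 27.000 μg/mL.
Before the 3rd dose, 2 doses have been given. Superposition: Cmin = C₀·(f + f²).
≈ 27.000 × (0.1250 + 0.0156) ≈ 27.000 × 0.1406 ≈ 3.796 μg/mL.

3.8 μg/mL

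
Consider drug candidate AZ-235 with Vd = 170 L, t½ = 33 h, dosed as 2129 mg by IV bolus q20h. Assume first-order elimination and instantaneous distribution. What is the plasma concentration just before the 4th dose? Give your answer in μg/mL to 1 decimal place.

17.2 μg/mL

f = (1/2)^(τ/t½) = (1/2)^(20/33) ≈ 0.6570.
C₀ = D/Vd = 2129/170 ≈ 12.524 μg/mL.
Before the 4th dose, 3 doses have been given. Superposition: Cmin = C₀·(f + f² + … + f^3).
≈ 12.524 × (0.6570 + 0.4316 + 0.2836) ≈ 12.524 × 1.3722 ≈ 17.185 μg/mL.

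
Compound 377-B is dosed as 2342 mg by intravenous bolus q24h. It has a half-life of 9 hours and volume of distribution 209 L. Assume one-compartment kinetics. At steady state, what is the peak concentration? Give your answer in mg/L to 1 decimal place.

13.3 mg/L

Over one 24-h interval, 24/9 ≈ 2.6667 half-lives elapse, leaving f ≈ 0.1575 of each dose.
At steady state, accumulation factor R = 1/(1 − e^(−kτ)) ≈ 1.1869.
Single-dose peak C₀ = D/Vd = 2342/209 ≈ 11.206 mg/L.
Steady-state peak Cmax,ss = C₀·R ≈ 11.206 × 1.1869 ≈ 13.300 mg/L.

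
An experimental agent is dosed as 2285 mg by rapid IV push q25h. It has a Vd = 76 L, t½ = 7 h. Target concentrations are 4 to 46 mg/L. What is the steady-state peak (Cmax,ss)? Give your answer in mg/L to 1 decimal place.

τ/t½ = 25/7 ≈ 3.5714, so fraction remaining f = (1/2)^(25/7) ≈ 0.0841.
At steady state, accumulation factor R = 1/(1 − e^(−kτ)) ≈ 1.0918.
Single-dose peak C₀ = D/Vd = 2285/76 ≈ 30.066 mg/L.
Steady-state peak Cmax,ss = C₀·R ≈ 30.066 × 1.0918 ≈ 32.826 mg/L.
Peak 32.8 mg/L vs MTC 46 mg/L: below toxic threshold.

32.8 mg/L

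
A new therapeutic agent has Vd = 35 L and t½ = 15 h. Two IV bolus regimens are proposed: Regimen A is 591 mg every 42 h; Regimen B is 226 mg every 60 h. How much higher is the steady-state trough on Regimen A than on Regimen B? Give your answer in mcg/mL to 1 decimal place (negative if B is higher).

Regimen A: f = (1/2)^(42/15) ≈ 0.1436; Cmin,ss = (591/35)·f/(1−f) ≈ 2.831 mcg/mL.
Regimen B: f = (1/2)^(60/15) ≈ 0.0625; Cmin,ss = (226/35)·f/(1−f) ≈ 0.430 mcg/mL.
Difference ≈ 2.831 − 0.430 ≈ 2.401 mcg/mL.

2.4 mcg/mL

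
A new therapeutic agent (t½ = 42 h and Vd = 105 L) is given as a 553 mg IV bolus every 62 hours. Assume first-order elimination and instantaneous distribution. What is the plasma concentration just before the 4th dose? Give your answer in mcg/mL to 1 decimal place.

f = (1/2)^(τ/t½) = (1/2)^(62/42) ≈ 0.3594.
C₀ = D/Vd = 553/105 ≈ 5.267 mcg/mL.
Before the 4th dose, 3 doses have been given. Superposition: Cmin = C₀·(f + f² + … + f^3).
≈ 5.267 × (0.3594 + 0.1292 + 0.0464) ≈ 5.267 × 0.5350 ≈ 2.818 mcg/mL.

2.8 mcg/mL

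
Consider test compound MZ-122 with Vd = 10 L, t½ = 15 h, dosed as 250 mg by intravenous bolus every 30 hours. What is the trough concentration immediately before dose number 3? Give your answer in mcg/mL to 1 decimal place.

7.8 mcg/mL

f = (1/2)^(τ/t½) = (1/2)^(30/15) ≈ 0.2500.
C₀ = D/Vd = 250/10 ≈ 25.000 mcg/mL.
Before the 3rd dose, 2 doses have been given. Superposition: Cmin = C₀·(f + f²).
≈ 25.000 × (0.2500 + 0.0625) ≈ 25.000 × 0.3125 ≈ 7.812 mcg/mL.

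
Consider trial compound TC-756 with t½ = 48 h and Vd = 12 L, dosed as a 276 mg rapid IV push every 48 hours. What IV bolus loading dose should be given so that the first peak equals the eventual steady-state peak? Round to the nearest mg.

f = (1/2)^(48/48) ≈ 0.500000; accumulation ratio R = 1/(1−f) ≈ 2.00000.
Loading dose to hit Cmax,ss on first dose: D_load = D_maint·R ≈ 276 × 2.00000 ≈ 552.00 mg.

552 mg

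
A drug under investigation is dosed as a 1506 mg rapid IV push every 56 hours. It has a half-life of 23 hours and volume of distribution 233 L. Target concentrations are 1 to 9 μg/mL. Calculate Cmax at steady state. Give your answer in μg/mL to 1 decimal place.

7.9 μg/mL

τ/t½ = 56/23 ≈ 2.4348, so fraction remaining f = (1/2)^(56/23) ≈ 0.1850.
Accumulation ratio R = 1/(1 − f) ≈ 1/0.8150 ≈ 1.2270.
Single-dose peak C₀ = D/Vd = 1506/233 ≈ 6.464 μg/mL.
Steady-state peak Cmax,ss = C₀·R ≈ 6.464 × 1.2270 ≈ 7.931 μg/mL.
Peak 7.9 μg/mL vs MTC 9 μg/mL: below toxic threshold.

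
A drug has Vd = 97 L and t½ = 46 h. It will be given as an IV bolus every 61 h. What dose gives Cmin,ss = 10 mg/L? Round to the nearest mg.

τ/t½ = 61/46 ≈ 1.3261, so f = (1/2)^(61/46) ≈ 0.398849.
Cmin,ss = (D/Vd)·f/(1−f), so D = Cmin,ss·Vd·(1−f)/f.
D = 10 × 97 × (1−f)/f ≈ 10 × 97 × 1.50721 ≈ 1461.99 mg.

1462 mg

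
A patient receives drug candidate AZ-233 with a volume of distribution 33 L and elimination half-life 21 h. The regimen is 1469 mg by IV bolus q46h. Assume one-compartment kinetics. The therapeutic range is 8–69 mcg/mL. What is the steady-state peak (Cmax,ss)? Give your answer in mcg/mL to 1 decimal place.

57.0 mcg/mL

τ/t½ = 46/21 ≈ 2.1905, so fraction remaining f = (1/2)^(46/21) ≈ 0.2191.
Accumulation ratio R = 1/(1 − f) ≈ 1/0.7809 ≈ 1.2806.
Single-dose peak C₀ = D/Vd = 1469/33 ≈ 44.515 mcg/mL.
Cmax,ss = C₀/(1 − f) ≈ 44.515/0.7809 ≈ 57.005 mcg/mL.
Peak 57.0 mcg/mL vs MTC 69 mcg/mL: below toxic threshold.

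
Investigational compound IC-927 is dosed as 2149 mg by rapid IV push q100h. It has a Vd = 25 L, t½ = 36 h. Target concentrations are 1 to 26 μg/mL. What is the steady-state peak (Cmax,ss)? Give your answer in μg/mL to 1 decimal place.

Over one 100-h interval, 100/36 ≈ 2.7778 half-lives elapse, leaving f ≈ 0.1458 of each dose.
At steady state, accumulation factor R = 1/(1 − e^(−kτ)) ≈ 1.1707.
Single-dose peak C₀ = D/Vd = 2149/25 ≈ 85.960 μg/mL.
Steady-state peak Cmax,ss = C₀·R ≈ 85.960 × 1.1707 ≈ 100.633 μg/mL.
Peak 100.6 μg/mL vs MTC 26 μg/mL: exceeds toxic threshold.

100.6 μg/mL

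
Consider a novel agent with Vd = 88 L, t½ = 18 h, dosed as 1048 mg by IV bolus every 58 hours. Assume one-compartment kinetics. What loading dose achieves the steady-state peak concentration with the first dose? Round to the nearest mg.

f = (1/2)^(58/18) ≈ 0.107155; accumulation ratio R = 1/(1−f) ≈ 1.12002.
Loading dose to hit Cmax,ss on first dose: D_load = D_maint·R ≈ 1048 × 1.12002 ≈ 1173.78 mg.

1174 mg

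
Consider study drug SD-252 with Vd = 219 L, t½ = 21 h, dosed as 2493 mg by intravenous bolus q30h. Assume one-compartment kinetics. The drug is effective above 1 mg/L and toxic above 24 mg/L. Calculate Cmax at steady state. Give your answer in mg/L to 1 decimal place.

18.1 mg/L

τ/t½ = 30/21 ≈ 1.4286, so fraction remaining f = (1/2)^(30/21) ≈ 0.3715.
At steady state, accumulation factor R = 1/(1 − e^(−kτ)) ≈ 1.5911.
Single-dose peak C₀ = D/Vd = 2493/219 ≈ 11.384 mg/L.
Steady-state peak Cmax,ss = C₀·R ≈ 11.384 × 1.5911 ≈ 18.113 mg/L.
Peak 18.1 mg/L vs MTC 24 mg/L: below toxic threshold.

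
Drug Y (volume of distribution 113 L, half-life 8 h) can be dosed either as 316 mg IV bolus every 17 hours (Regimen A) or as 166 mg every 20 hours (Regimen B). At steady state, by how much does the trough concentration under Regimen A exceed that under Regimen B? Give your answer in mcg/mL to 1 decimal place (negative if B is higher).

0.5 mcg/mL

Regimen A: f = (1/2)^(17/8) ≈ 0.2293; Cmin,ss = (316/113)·f/(1−f) ≈ 0.832 mcg/mL.
Regimen B: f = (1/2)^(20/8) ≈ 0.1768; Cmin,ss = (166/113)·f/(1−f) ≈ 0.316 mcg/mL.
Difference ≈ 0.832 − 0.316 ≈ 0.516 mcg/mL.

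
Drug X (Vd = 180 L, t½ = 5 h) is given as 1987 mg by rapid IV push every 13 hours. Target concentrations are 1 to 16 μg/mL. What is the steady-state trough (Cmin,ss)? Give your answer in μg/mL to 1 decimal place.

τ/t½ = 13/5 ≈ 2.6, so fraction remaining f = (1/2)^(13/5) ≈ 0.1649.
Each bolus raises the concentration by D/Vd = 1987/180 ≈ 11.039 μg/mL.
Steady-state trough Cmin,ss = C₀·f/(1−f) ≈ 11.039 × 0.1649/0.8351 ≈ 2.180 μg/mL.
Trough 2.2 μg/mL vs MEC 1 μg/mL: adequate.

2.2 μg/mL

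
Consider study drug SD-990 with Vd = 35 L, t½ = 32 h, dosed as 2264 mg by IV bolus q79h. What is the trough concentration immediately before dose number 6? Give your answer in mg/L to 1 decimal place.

14.3 mg/L

f = (1/2)^(τ/t½) = (1/2)^(79/32) ≈ 0.1806.
C₀ = D/Vd = 2264/35 ≈ 64.686 mg/L.
Before the 6th dose, 5 doses have been given. Superposition: Cmin = C₀·(f + f² + … + f^5).
≈ 64.686 × (0.1806 + 0.0326 + 0.0059 + 0.0011 + 0.0002) ≈ 64.686 × 0.2204 ≈ 14.257 mg/L.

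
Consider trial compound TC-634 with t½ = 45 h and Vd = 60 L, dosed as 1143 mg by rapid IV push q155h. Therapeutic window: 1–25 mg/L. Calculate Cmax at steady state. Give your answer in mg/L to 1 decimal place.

21.0 mg/L

τ/t½ = 155/45 ≈ 3.4444, so fraction remaining f = (1/2)^(155/45) ≈ 0.0919.
At steady state, accumulation factor R = 1/(1 − e^(−kτ)) ≈ 1.1012.
Each bolus raises the concentration by D/Vd = 1143/60 ≈ 19.050 mg/L.
Steady-state peak Cmax,ss = C₀·R ≈ 19.050 × 1.1012 ≈ 20.978 mg/L.
Peak 21.0 mg/L vs MTC 25 mg/L: below toxic threshold.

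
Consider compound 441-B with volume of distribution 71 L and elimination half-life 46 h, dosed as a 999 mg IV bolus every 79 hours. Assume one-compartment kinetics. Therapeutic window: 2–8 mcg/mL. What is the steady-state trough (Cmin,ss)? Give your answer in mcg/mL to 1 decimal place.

Over one 79-h interval, 79/46 ≈ 1.7174 half-lives elapse, leaving f ≈ 0.3041 of each dose.
At steady state, accumulation factor R = 1/(1 − e^(−kτ)) ≈ 1.4370.
Each bolus raises the concentration by D/Vd = 999/71 ≈ 14.070 mcg/mL.
Cmax,ss = C₀/(1 − f) ≈ 14.070/0.6959 ≈ 20.218 mcg/mL.
One interval later, Cmin,ss = Cmax,ss·e^(−kτ) ≈ 20.218 × 0.3041 ≈ 6.148 mcg/mL.
Trough 6.1 mcg/mL vs MEC 2 mcg/mL: adequate.

6.1 mcg/mL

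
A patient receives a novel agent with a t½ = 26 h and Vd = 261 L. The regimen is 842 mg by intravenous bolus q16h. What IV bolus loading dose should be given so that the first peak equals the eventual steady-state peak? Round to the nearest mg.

2425 mg

f = (1/2)^(16/26) ≈ 0.652756; accumulation ratio R = 1/(1−f) ≈ 2.87982.
Loading dose to hit Cmax,ss on first dose: D_load = D_maint·R ≈ 842 × 2.87982 ≈ 2424.81 mg.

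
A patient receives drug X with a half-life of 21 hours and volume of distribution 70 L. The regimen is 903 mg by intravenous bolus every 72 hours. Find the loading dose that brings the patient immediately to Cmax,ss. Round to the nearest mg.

995 mg

f = (1/2)^(72/21) ≈ 0.092875; accumulation ratio R = 1/(1−f) ≈ 1.10238.
Loading dose to hit Cmax,ss on first dose: D_load = D_maint·R ≈ 903 × 1.10238 ≈ 995.45 mg.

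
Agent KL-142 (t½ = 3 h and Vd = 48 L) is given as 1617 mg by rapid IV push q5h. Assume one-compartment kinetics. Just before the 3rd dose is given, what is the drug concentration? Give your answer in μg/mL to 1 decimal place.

14.0 μg/mL

f = (1/2)^(τ/t½) = (1/2)^(5/3) ≈ 0.3150.
C₀ = D/Vd = 1617/48 ≈ 33.688 μg/mL.
Before the 3rd dose, 2 doses have been given. Superposition: Cmin = C₀·(f + f²).
≈ 33.688 × (0.3150 + 0.0992) ≈ 33.688 × 0.4142 ≈ 13.954 μg/mL.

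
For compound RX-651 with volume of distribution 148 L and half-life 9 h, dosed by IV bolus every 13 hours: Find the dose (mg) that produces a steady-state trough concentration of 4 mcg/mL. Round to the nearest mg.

τ/t½ = 13/9 ≈ 1.4444, so f = (1/2)^(13/9) ≈ 0.367434.
Cmin,ss = (D/Vd)·f/(1−f), so D = Cmin,ss·Vd·(1−f)/f.
D = 4 × 148 × (1−f)/f ≈ 4 × 148 × 1.72158 ≈ 1019.18 mg.

1019 mg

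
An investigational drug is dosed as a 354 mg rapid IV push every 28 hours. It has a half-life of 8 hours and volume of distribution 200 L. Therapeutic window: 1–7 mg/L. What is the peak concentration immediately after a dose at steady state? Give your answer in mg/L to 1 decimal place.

1.9 mg/L

k = ln2/t½ = ln2/8 ≈ 0.086643 h⁻¹; fraction remaining f = e^(−kτ) = e^(−0.086643×28) ≈ 0.0884.
At steady state, accumulation factor R = 1/(1 − e^(−kτ)) ≈ 1.0970.
Single-dose peak C₀ = D/Vd = 354/200 ≈ 1.770 mg/L.
Steady-state peak Cmax,ss = C₀·R ≈ 1.770 × 1.0970 ≈ 1.942 mg/L.
Peak 1.9 mg/L vs MTC 7 mg/L: below toxic threshold.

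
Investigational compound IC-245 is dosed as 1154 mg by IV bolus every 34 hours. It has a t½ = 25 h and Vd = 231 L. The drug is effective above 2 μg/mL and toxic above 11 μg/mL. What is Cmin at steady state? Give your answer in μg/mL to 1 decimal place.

3.2 μg/mL

Over one 34-h interval, 34/25 ≈ 1.36 half-lives elapse, leaving f ≈ 0.3896 of each dose.
Each bolus raises the concentration by D/Vd = 1154/231 ≈ 4.996 μg/mL.
Steady-state trough Cmin,ss = C₀·f/(1−f) ≈ 4.996 × 0.3896/0.6104 ≈ 3.189 μg/mL.
Trough 3.2 μg/mL vs MEC 2 μg/mL: adequate.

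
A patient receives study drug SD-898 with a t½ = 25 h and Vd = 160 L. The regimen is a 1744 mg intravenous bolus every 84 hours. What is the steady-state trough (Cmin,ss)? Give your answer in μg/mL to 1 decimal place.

τ/t½ = 84/25 ≈ 3.36, so fraction remaining f = (1/2)^(84/25) ≈ 0.0974.
At steady state, accumulation factor R = 1/(1 − e^(−kτ)) ≈ 1.1079.
Single-dose peak C₀ = D/Vd = 1744/160 ≈ 10.900 μg/mL.
Cmax,ss = C₀/(1 − f) ≈ 10.900/0.9026 ≈ 12.076 μg/mL.
Steady-state trough Cmin,ss = Cmax,ss·f ≈ 12.076 × 0.0974 ≈ 1.176 μg/mL.

1.2 μg/mL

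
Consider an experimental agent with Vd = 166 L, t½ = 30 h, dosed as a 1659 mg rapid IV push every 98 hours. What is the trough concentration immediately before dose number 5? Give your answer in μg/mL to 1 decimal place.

f = (1/2)^(τ/t½) = (1/2)^(98/30) ≈ 0.1039.
C₀ = D/Vd = 1659/166 ≈ 9.994 μg/mL.
Before the 5th dose, 4 doses have been given. Superposition: Cmin = C₀·(f + f² + … + f^4).
≈ 9.994 × (0.1039 + 0.0108 + 0.0011 + 0.0001) ≈ 9.994 × 0.1159 ≈ 1.158 μg/mL.

1.2 μg/mL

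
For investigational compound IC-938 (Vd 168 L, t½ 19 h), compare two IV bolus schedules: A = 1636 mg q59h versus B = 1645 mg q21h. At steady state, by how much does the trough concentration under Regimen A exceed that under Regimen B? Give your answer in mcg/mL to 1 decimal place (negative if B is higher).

-7.2 mcg/mL

Regimen A: f = (1/2)^(59/19) ≈ 0.1162; Cmin,ss = (1636/168)·f/(1−f) ≈ 1.280 mcg/mL.
Regimen B: f = (1/2)^(21/19) ≈ 0.4648; Cmin,ss = (1645/168)·f/(1−f) ≈ 8.504 mcg/mL.
Difference ≈ 1.280 − 8.504 ≈ -7.224 mcg/mL.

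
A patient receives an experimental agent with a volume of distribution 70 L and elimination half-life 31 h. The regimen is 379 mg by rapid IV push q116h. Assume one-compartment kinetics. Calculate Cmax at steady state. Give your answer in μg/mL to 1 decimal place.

Over one 116-h interval, 116/31 ≈ 3.7419 half-lives elapse, leaving f ≈ 0.0747 of each dose.
Accumulation ratio R = 1/(1 − f) ≈ 1/0.9253 ≈ 1.0807.
Single-dose peak C₀ = D/Vd = 379/70 ≈ 5.414 μg/mL.
Steady-state peak Cmax,ss = C₀·R ≈ 5.414 × 1.0807 ≈ 5.851 μg/mL.

5.9 μg/mL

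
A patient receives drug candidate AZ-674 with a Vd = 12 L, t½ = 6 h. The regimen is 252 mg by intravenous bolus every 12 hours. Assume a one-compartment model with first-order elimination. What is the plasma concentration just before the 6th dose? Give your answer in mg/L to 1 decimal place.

7.0 mg/L

f = (1/2)^(τ/t½) = (1/2)^(12/6) ≈ 0.2500.
C₀ = D/Vd = 252/12 ≈ 21.000 mg/L.
Before the 6th dose, 5 doses have been given. Superposition: Cmin = C₀·(f + f² + … + f^5).
≈ 21.000 × (0.2500 + 0.0625 + 0.0156 + 0.0039 + 0.0010) ≈ 21.000 × 0.3330 ≈ 6.993 mg/L.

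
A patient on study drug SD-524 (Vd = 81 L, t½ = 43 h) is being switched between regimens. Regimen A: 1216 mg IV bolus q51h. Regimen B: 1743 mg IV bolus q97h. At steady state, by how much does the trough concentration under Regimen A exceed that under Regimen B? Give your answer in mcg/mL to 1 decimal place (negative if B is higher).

6.1 mcg/mL

Regimen A: f = (1/2)^(51/43) ≈ 0.4395; Cmin,ss = (1216/81)·f/(1−f) ≈ 11.772 mcg/mL.
Regimen B: f = (1/2)^(97/43) ≈ 0.2094; Cmin,ss = (1743/81)·f/(1−f) ≈ 5.699 mcg/mL.
Difference ≈ 11.772 − 5.699 ≈ 6.073 mcg/mL.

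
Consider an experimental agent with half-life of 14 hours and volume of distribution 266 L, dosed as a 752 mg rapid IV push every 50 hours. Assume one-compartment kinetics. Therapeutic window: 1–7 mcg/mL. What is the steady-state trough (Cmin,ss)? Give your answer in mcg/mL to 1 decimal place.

Over one 50-h interval, 50/14 ≈ 3.5714 half-lives elapse, leaving f ≈ 0.0841 of each dose.
Single-dose peak C₀ = D/Vd = 752/266 ≈ 2.827 mcg/mL.
Steady-state trough Cmin,ss = C₀·f/(1−f) ≈ 2.827 × 0.0841/0.9159 ≈ 0.260 mcg/mL.
Trough 0.3 mcg/mL vs MEC 1 mcg/mL: subtherapeutic.

0.3 mcg/mL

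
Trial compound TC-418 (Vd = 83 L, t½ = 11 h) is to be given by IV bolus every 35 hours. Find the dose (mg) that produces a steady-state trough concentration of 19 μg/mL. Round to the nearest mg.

τ/t½ = 35/11 ≈ 3.1818, so f = (1/2)^(35/11) ≈ 0.110199.
Cmin,ss = (D/Vd)·f/(1−f), so D = Cmin,ss·Vd·(1−f)/f.
D = 19 × 83 × (1−f)/f ≈ 19 × 83 × 8.07449 ≈ 12733.47 mg.

12733 mg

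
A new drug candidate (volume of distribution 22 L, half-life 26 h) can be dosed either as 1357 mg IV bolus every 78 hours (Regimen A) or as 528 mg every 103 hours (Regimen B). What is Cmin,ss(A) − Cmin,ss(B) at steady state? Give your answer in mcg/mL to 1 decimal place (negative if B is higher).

7.2 mcg/mL

Regimen A: f = (1/2)^(78/26) ≈ 0.1250; Cmin,ss = (1357/22)·f/(1−f) ≈ 8.812 mcg/mL.
Regimen B: f = (1/2)^(103/26) ≈ 0.0642; Cmin,ss = (528/22)·f/(1−f) ≈ 1.647 mcg/mL.
Difference ≈ 8.812 − 1.647 ≈ 7.165 mcg/mL.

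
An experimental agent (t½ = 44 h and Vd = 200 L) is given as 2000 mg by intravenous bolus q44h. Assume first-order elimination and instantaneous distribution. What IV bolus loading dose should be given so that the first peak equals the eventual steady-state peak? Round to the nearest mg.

4000 mg

f = (1/2)^(44/44) ≈ 0.500000; accumulation ratio R = 1/(1−f) ≈ 2.00000.
Loading dose to hit Cmax,ss on first dose: D_load = D_maint·R ≈ 2000 × 2.00000 ≈ 4000.00 mg.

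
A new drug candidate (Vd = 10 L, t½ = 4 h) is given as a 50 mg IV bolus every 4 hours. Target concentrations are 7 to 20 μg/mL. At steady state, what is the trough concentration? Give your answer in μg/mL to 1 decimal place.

5.0 μg/mL

τ = 4 h = 1 half-life, so f = (1/2)^1 = 0.5.
At steady state, R = 1/(1 − 0.5) = 2/1.
Single-dose peak C₀ = D/Vd = 50/10 = 5 μg/mL.
Steady-state peak Cmax,ss = C₀·R = 5 × 2/1 ≈ 10.000 μg/mL.
Steady-state trough Cmin,ss = Cmax,ss·f ≈ 10.000 × 0.5 ≈ 5.000 μg/mL.
Trough 5.0 μg/mL vs MEC 7 μg/mL: subtherapeutic.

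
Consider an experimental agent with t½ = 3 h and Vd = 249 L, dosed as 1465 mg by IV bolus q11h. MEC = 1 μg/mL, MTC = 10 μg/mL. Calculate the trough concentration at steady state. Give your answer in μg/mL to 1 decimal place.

τ/t½ = 11/3 ≈ 3.6667, so fraction remaining f = (1/2)^(11/3) ≈ 0.0787.
Single-dose peak C₀ = D/Vd = 1465/249 ≈ 5.884 μg/mL.
Steady-state trough Cmin,ss = C₀·f/(1−f) ≈ 5.884 × 0.0787/0.9213 ≈ 0.503 μg/mL.
Trough 0.5 μg/mL vs MEC 1 μg/mL: subtherapeutic.

0.5 μg/mL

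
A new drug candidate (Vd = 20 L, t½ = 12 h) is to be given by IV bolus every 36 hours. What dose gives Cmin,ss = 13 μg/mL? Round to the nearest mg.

τ/t½ = 36/12 ≈ 3, so f = (1/2)^(36/12) ≈ 0.125000.
Cmin,ss = (D/Vd)·f/(1−f), so D = Cmin,ss·Vd·(1−f)/f.
D = 13 × 20 × (1−f)/f ≈ 13 × 20 × 7.00000 ≈ 1820.00 mg.

1820 mg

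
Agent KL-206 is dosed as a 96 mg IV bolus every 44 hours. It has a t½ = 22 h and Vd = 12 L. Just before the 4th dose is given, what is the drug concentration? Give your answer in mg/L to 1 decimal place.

2.6 mg/L

f = (1/2)^(τ/t½) = (1/2)^(44/22) ≈ 0.2500.
C₀ = D/Vd = 96/12 ≈ 8.000 mg/L.
Before the 4th dose, 3 doses have been given. Superposition: Cmin = C₀·(f + f² + … + f^3).
≈ 8.000 × (0.2500 + 0.0625 + 0.0156) ≈ 8.000 × 0.3281 ≈ 2.625 mg/L.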